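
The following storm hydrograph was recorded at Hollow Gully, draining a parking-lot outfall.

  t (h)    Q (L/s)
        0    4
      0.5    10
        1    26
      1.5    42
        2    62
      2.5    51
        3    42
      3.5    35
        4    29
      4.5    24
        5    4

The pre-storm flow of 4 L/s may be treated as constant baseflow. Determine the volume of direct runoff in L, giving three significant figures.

Direct-runoff ordinates (Q − Q_b): 0.0, 6.0, 22.0, 38.0, 58.0, 47.0, 38.0, 31.0, 25.0, 20.0, 0.0 L/s.
ΣQ_DR = 285.0 L/s.
With Δt = 0.5 h = 1800 s, V = ΣQ_DR · Δt = 285.0 × 1800 = 5.13 × 10^5 L.

V ≈ 5.13 × 10^5 L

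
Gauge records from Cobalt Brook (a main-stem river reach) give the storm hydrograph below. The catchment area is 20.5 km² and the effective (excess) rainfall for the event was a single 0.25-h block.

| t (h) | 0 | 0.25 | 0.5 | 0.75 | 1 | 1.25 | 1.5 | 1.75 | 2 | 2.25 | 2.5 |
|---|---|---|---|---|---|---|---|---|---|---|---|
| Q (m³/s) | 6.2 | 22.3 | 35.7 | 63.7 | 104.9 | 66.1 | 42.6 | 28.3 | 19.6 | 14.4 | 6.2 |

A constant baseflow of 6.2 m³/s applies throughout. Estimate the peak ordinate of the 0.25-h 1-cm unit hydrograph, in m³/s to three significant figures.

U_p ≈ 65.8 m³/s

Direct runoff: 0.0, 16.1, 29.5, 57.5, 98.7, 59.9, 36.4, 22.1, 13.4, 8.2, 0.0 m³/s; ΣQ_DR = 341.8 m³/s, peak = 98.7 m³/s.
Runoff depth d = ΣQ_DR·Δt / A = 341.8 × 900 / (20.5 km²) = 15.01 mm.
The 1-cm UH is the DRH scaled by (10 mm)/d, so U_p = 98.7 × 10/15.01 = 65.8 m³/s.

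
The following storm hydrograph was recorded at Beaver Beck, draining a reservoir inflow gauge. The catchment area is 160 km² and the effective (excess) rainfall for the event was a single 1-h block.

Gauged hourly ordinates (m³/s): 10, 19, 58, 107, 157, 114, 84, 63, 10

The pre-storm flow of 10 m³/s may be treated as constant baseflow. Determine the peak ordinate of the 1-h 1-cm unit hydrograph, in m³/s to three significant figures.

Direct runoff: 0.0, 9.0, 48.0, 97.0, 147.0, 104.0, 74.0, 53.0, 0.0 m³/s; ΣQ_DR = 532.0 m³/s, peak = 147.0 m³/s.
Runoff depth d = ΣQ_DR·Δt / A = 532.0 × 3600 / (160 km²) = 11.97 mm.
The 1-cm UH is the DRH scaled by (10 mm)/d, so U_p = 147.0 × 10/11.97 = 123 m³/s.

U_p ≈ 123 m³/s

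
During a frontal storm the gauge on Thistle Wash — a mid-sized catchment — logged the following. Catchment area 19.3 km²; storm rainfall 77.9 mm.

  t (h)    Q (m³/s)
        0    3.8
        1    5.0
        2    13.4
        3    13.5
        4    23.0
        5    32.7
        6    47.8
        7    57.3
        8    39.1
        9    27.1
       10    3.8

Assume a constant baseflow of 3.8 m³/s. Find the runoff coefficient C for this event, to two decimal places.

C ≈ 0.54

ΣQ_DR = 224.7 m³/s; V = ΣQ_DR·Δt = 8.089 × 10^5 m³.
Runoff depth d = V / A = 41.91 mm.
C = d / P = 41.91 / 77.9 = 0.54.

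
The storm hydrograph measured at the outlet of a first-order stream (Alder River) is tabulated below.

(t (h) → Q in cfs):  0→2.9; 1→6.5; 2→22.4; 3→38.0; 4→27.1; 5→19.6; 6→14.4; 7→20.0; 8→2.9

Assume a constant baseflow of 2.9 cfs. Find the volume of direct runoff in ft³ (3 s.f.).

V ≈ 4.60 × 10^5 ft³

Direct-runoff ordinates (Q − Q_b): 0.0, 3.6, 19.5, 35.1, 24.2, 16.7, 11.5, 17.1, 0.0 cfs.
ΣQ_DR = 127.7 cfs.
With Δt = 1 h = 3600 s, V = ΣQ_DR · Δt = 127.7 × 3600 = 4.60 × 10^5 ft³.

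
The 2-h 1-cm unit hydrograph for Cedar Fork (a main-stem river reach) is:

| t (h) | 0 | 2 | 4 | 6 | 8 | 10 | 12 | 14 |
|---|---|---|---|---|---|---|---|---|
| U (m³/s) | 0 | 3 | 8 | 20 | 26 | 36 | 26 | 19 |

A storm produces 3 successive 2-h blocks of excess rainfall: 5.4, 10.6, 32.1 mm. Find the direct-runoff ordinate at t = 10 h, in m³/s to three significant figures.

Q ≈ 111 m³/s

By discrete convolution, Q_j = Σ (P_i / 10 mm) · U_{j−i}.
At t = 10 h (j=5): Q = (5.4/10)·36 + (10.6/10)·26 + (32.1/10)·20 = 111 m³/s.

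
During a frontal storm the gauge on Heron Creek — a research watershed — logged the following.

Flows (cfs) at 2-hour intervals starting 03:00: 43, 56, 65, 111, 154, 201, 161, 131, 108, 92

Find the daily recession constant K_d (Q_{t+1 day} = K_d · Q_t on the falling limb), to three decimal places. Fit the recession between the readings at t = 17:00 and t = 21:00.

Between t = 17:00 and t = 21:00 the flow falls from 131 to 92 cfs over 2×2 h = 4 h.
Per-interval ratio K = (92/131)^(1/2) = 0.8380; K_d = K^(24/2) = 0.120.

K_d ≈ 0.120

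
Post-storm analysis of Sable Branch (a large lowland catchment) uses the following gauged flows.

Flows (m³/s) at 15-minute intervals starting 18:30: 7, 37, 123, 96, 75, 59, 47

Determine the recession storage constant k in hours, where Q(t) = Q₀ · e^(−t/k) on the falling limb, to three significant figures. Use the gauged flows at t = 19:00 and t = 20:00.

On the falling limb, Q drops from 123 to 47 m³/s between t = 19:00 and t = 20:00 (Δt = 1 h).
k = −Δt / ln(Q₂/Q₁) = −1 / ln(47/123) = 1.04 h.

k ≈ 1.04 h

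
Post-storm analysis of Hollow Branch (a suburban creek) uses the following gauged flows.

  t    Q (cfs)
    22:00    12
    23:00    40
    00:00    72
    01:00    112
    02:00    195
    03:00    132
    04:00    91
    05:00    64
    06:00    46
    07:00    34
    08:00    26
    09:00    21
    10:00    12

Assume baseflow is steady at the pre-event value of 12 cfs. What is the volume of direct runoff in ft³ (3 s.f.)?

V ≈ 2.52 × 10^6 ft³

Direct-runoff ordinates (Q − Q_b): 0.0, 28.0, 60.0, 100.0, 183.0, 120.0, 79.0, 52.0, 34.0, 22.0, 14.0, 9.0, 0.0 cfs.
ΣQ_DR = 701.0 cfs.
With Δt = 1 h = 3600 s, V = ΣQ_DR · Δt = 701.0 × 3600 = 2.52 × 10^6 ft³.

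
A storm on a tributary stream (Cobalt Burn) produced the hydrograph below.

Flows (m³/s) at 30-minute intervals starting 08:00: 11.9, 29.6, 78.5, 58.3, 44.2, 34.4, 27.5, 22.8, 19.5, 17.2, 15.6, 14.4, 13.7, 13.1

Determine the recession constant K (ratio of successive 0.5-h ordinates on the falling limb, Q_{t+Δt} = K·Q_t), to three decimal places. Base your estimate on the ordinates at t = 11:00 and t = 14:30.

K ≈ 0.899

Using the recession-limb readings at t = 11:00 and t = 14:30: Q falls from 27.5 to 13.1 m³/s over 7 intervals.
K = (Q₂/Q₁)^(1/7) = (13.1/27.5)^(1/7) = 0.899.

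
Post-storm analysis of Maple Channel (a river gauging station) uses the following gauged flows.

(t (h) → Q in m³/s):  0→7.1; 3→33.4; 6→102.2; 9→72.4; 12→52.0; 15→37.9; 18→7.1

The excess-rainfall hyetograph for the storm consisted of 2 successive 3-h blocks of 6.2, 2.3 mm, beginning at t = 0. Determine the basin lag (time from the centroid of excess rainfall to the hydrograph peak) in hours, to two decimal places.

Centroid of excess rainfall: t_c = Σ P_i·t̄_i / ΣP_i = 2.3118 h (block centres at 1.5, 4.5 h).
Hydrograph peak occurs at t = 6 h, so basin lag t_L = 6 − 2.3118 = 3.69 h.

t_L ≈ 3.69 h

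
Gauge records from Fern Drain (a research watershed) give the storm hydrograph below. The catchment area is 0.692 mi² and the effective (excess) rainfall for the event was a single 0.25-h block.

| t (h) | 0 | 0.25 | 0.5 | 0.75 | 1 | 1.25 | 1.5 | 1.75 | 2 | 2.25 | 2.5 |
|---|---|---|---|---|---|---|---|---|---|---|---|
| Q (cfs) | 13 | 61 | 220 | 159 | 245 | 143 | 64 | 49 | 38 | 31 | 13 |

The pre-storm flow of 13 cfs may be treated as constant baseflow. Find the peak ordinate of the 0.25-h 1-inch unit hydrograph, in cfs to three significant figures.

U_p ≈ 464 cfs

Direct runoff: 0.0, 48.0, 207.0, 146.0, 232.0, 130.0, 51.0, 36.0, 25.0, 18.0, 0.0 cfs; ΣQ_DR = 893.0 cfs, peak = 232.0 cfs.
Runoff depth d = ΣQ_DR·Δt / A = 893.0 × 900 / (0.692 mi²) = 0.4999 in.
The 1-inch UH is the DRH scaled by (1 in)/d, so U_p = 232.0 × 1/0.4999 = 464 cfs.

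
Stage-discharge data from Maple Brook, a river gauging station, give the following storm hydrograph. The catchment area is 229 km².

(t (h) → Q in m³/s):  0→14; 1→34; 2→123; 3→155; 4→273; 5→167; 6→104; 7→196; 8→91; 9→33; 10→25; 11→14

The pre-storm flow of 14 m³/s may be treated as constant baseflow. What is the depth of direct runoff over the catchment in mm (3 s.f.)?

d ≈ 16.7 mm

Direct runoff: 0.0, 20.0, 109.0, 141.0, 259.0, 153.0, 90.0, 182.0, 77.0, 19.0, 11.0, 0.0 m³/s; ΣQ_DR = 1061 m³/s.
V = ΣQ_DR · Δt = 1061 × 3600 s = 3.820 × 10^6 m³.
Over A = 229 km², depth = V / A = 16.7 mm.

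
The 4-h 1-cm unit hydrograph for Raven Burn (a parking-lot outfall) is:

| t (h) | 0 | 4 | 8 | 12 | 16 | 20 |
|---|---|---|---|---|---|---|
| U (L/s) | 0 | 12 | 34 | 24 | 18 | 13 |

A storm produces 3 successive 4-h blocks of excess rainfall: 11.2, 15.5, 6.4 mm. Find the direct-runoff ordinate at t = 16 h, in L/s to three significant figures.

By discrete convolution, Q_j = Σ (P_i / 10 mm) · U_{j−i}.
At t = 16 h (j=4): Q = (11.2/10)·18 + (15.5/10)·24 + (6.4/10)·34 = 79.1 L/s.

Q ≈ 79.1 L/s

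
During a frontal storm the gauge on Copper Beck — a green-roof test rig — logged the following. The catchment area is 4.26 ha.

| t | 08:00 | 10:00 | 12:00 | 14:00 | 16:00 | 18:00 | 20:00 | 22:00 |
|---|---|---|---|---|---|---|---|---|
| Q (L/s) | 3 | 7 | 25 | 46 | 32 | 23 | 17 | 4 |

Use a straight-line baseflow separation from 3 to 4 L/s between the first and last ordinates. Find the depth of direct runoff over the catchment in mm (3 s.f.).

d ≈ 21.8 mm

Direct runoff: 0.00, 3.86, 21.71, 42.57, 28.43, 19.29, 13.14, 0.00 L/s; ΣQ_DR = 129.0 L/s.
V = ΣQ_DR · Δt = 129.0 × 7200 s = 9.288 × 10^5 L.
Over A = 4.26 ha, depth = V / A = 21.8 mm.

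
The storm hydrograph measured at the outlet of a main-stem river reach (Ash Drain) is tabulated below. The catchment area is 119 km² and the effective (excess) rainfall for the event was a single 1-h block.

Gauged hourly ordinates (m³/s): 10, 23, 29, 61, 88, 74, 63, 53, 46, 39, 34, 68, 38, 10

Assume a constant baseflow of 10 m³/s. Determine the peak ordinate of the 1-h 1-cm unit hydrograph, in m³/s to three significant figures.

Direct runoff: 0.0, 13.0, 19.0, 51.0, 78.0, 64.0, 53.0, 43.0, 36.0, 29.0, 24.0, 58.0, 28.0, 0.0 m³/s; ΣQ_DR = 496.0 m³/s, peak = 78.0 m³/s.
Runoff depth d = ΣQ_DR·Δt / A = 496.0 × 3600 / (119 km²) = 15.01 mm.
The 1-cm UH is the DRH scaled by (10 mm)/d, so U_p = 78.0 × 10/15.01 = 52.0 m³/s.

U_p ≈ 52.0 m³/s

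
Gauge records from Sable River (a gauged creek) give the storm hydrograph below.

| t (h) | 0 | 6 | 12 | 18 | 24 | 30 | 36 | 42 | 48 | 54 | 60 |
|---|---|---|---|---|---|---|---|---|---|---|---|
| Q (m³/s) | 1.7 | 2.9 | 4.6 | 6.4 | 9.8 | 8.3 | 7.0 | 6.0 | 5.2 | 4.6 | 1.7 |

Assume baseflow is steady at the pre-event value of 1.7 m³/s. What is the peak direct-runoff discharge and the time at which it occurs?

Q_p = 8.1 m³/s at t = 24 h

Subtracting baseflow gives direct-runoff ordinates: 0.0, 1.2, 2.9, 4.7, 8.1, 6.6, 5.3, 4.3, 3.5, 2.9, 0.0 m³/s.
The maximum is 8.1 m³/s, occurring at the reading for t = 24 h.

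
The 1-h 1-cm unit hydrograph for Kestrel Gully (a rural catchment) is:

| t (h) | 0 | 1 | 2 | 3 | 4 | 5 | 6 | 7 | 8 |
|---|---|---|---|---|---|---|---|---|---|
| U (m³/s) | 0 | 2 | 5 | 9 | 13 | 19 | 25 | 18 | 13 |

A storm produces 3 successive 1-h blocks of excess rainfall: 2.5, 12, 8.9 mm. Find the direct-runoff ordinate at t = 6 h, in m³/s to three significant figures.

By discrete convolution, Q_j = Σ (P_i / 10 mm) · U_{j−i}.
At t = 6 h (j=6): Q = (2.5/10)·25 + (12/10)·19 + (8.9/10)·13 = 40.6 m³/s.

Q ≈ 40.6 m³/s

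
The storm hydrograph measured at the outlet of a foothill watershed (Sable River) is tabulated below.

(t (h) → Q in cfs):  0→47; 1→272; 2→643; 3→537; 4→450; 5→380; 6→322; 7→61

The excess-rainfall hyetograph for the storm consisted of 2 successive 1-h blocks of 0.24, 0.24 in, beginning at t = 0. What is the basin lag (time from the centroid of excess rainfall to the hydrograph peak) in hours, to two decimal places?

Centroid of excess rainfall: t_c = Σ P_i·t̄_i / ΣP_i = 1.0000 h (block centres at 0.5, 1.5 h).
Hydrograph peak occurs at t = 2 h, so basin lag t_L = 2 − 1.0000 = 1.00 h.

t_L ≈ 1.00 h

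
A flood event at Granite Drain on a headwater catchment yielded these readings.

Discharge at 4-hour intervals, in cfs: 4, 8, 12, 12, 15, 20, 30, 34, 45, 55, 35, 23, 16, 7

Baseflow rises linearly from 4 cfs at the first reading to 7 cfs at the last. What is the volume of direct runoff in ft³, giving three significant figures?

Direct-runoff ordinates (Q − Q_b): 0.00, 3.77, 7.54, 7.31, 10.08, 14.85, 24.62, 28.38, 39.15, 48.92, 28.69, 16.46, 9.23, 0.00 cfs.
ΣQ_DR = 239.0 cfs.
With Δt = 4 h = 14400 s, V = ΣQ_DR · Δt = 239.0 × 14400 = 3.44 × 10^6 ft³.

V ≈ 3.44 × 10^6 ft³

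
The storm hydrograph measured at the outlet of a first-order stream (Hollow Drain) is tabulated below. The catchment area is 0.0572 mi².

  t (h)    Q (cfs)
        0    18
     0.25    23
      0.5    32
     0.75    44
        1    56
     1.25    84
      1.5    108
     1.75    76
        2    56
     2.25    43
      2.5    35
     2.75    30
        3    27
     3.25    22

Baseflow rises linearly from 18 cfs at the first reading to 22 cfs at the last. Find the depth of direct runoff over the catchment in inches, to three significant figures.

d ≈ 2.53 in

Direct runoff: 0.00, 4.69, 13.38, 25.08, 36.77, 64.46, 88.15, 55.85, 35.54, 22.23, 13.92, 8.62, 5.31, 0.00 cfs; ΣQ_DR = 374.0 cfs.
V = ΣQ_DR · Δt = 374.0 × 900 s = 3.366 × 10^5 ft³.
Over A = 0.0572 mi², depth = V / A = 2.53 in.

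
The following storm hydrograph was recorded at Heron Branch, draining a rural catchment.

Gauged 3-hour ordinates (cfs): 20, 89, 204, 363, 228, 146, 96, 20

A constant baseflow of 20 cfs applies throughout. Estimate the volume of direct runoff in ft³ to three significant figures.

Direct-runoff ordinates (Q − Q_b): 0.0, 69.0, 184.0, 343.0, 208.0, 126.0, 76.0, 0.0 cfs.
ΣQ_DR = 1006 cfs.
With Δt = 3 h = 10800 s, V = ΣQ_DR · Δt = 1006 × 10800 = 1.09 × 10^7 ft³.

V ≈ 1.09 × 10^7 ft³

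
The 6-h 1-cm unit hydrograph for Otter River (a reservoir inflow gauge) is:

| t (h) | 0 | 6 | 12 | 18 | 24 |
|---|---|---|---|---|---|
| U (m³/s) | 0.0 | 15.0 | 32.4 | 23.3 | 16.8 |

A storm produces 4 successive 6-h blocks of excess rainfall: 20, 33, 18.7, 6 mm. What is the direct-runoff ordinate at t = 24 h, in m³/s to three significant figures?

By discrete convolution, Q_j = Σ (P_i / 10 mm) · U_{j−i}.
At t = 24 h (j=4): Q = (20/10)·16.8 + (33/10)·23.3 + (18.7/10)·32.4 + (6/10)·15.0 = 180 m³/s.

Q ≈ 180 m³/s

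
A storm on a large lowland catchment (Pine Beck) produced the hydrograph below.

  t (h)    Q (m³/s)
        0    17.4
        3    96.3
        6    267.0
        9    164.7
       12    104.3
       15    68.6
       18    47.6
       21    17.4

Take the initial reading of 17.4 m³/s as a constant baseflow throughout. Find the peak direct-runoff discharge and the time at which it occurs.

Subtracting baseflow gives direct-runoff ordinates: 0.0, 78.9, 249.6, 147.3, 86.9, 51.2, 30.2, 0.0 m³/s.
The maximum is 249.6 m³/s, occurring at the reading for t = 6 h.

Q_p = 249.6 m³/s at t = 6 h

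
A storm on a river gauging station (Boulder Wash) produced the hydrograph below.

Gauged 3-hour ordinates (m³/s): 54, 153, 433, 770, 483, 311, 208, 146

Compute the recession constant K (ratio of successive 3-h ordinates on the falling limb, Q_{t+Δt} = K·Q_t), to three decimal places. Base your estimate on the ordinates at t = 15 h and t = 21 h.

K ≈ 0.685

Using the recession-limb readings at t = 15 h and t = 21 h: Q falls from 311 to 146 m³/s over 2 intervals.
K = (Q₂/Q₁)^(1/2) = (146/311)^(1/2) = 0.685.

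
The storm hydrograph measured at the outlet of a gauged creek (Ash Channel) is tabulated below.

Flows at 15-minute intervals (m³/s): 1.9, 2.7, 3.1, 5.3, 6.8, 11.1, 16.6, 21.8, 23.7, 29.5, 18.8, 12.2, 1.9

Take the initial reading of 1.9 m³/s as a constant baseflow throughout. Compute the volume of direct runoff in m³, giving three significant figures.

V ≈ 1.18 × 10^5 m³

Direct-runoff ordinates (Q − Q_b): 0.0, 0.8, 1.2, 3.4, 4.9, 9.2, 14.7, 19.9, 21.8, 27.6, 16.9, 10.3, 0.0 m³/s.
ΣQ_DR = 130.7 m³/s.
With Δt = 0.25 h = 900 s, V = ΣQ_DR · Δt = 130.7 × 900 = 1.18 × 10^5 m³.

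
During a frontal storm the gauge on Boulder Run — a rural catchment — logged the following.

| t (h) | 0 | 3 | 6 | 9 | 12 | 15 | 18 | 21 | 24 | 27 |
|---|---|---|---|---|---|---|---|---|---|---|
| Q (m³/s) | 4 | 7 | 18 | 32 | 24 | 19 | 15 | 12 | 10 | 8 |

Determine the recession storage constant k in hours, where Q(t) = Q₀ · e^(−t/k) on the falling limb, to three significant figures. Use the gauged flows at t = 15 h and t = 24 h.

On the falling limb, Q drops from 19 to 10 m³/s between t = 15 h and t = 24 h (Δt = 9 h).
k = −Δt / ln(Q₂/Q₁) = −9 / ln(10/19) = 14.0 h.

k ≈ 14.0 h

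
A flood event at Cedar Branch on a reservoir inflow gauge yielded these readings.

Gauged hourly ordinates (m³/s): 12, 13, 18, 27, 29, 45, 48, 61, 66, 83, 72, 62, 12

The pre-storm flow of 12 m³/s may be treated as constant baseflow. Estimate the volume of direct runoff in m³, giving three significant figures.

Direct-runoff ordinates (Q − Q_b): 0.0, 1.0, 6.0, 15.0, 17.0, 33.0, 36.0, 49.0, 54.0, 71.0, 60.0, 50.0, 0.0 m³/s.
ΣQ_DR = 392.0 m³/s.
With Δt = 1 h = 3600 s, V = ΣQ_DR · Δt = 392.0 × 3600 = 1.41 × 10^6 m³.

V ≈ 1.41 × 10^6 m³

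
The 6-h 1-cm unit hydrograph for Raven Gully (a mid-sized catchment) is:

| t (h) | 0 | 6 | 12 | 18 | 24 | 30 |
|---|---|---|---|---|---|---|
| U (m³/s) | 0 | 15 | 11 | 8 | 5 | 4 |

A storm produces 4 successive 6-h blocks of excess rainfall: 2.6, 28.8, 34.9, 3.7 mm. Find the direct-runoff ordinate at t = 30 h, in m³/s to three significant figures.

By discrete convolution, Q_j = Σ (P_i / 10 mm) · U_{j−i}.
At t = 30 h (j=5): Q = (2.6/10)·4 + (28.8/10)·5 + (34.9/10)·8 + (3.7/10)·11 = 47.4 m³/s.

Q ≈ 47.4 m³/s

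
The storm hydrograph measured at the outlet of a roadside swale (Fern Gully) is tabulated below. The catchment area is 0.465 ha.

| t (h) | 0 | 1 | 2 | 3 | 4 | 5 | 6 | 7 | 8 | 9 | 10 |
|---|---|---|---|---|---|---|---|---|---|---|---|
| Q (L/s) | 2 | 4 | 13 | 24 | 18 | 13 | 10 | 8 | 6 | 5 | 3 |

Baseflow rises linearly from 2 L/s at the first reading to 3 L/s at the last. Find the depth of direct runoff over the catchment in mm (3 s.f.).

d ≈ 60.8 mm

Direct runoff: 0.00, 1.90, 10.80, 21.70, 15.60, 10.50, 7.40, 5.30, 3.20, 2.10, 0.00 L/s; ΣQ_DR = 78.50 L/s.
V = ΣQ_DR · Δt = 78.50 × 3600 s = 2.826 × 10^5 L.
Over A = 0.465 ha, depth = V / A = 60.8 mm.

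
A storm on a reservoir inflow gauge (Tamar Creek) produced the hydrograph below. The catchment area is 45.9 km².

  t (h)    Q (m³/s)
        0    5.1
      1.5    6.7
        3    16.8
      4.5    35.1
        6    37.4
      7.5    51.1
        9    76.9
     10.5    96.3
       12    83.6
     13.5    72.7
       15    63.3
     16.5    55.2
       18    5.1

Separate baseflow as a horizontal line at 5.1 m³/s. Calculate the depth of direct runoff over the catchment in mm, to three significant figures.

Direct runoff: 0.0, 1.6, 11.7, 30.0, 32.3, 46.0, 71.8, 91.2, 78.5, 67.6, 58.2, 50.1, 0.0 m³/s; ΣQ_DR = 539.0 m³/s.
V = ΣQ_DR · Δt = 539.0 × 5400 s = 2.911 × 10^6 m³.
Over A = 45.9 km², depth = V / A = 63.4 mm.

d ≈ 63.4 mm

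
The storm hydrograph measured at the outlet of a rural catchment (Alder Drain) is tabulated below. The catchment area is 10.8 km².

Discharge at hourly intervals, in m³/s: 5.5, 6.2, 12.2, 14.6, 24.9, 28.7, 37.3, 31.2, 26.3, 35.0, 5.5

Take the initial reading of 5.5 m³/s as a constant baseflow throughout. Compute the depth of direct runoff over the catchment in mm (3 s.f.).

Direct runoff: 0.0, 0.7, 6.7, 9.1, 19.4, 23.2, 31.8, 25.7, 20.8, 29.5, 0.0 m³/s; ΣQ_DR = 166.9 m³/s.
V = ΣQ_DR · Δt = 166.9 × 3600 s = 6.008 × 10^5 m³.
Over A = 10.8 km², depth = V / A = 55.6 mm.

d ≈ 55.6 mm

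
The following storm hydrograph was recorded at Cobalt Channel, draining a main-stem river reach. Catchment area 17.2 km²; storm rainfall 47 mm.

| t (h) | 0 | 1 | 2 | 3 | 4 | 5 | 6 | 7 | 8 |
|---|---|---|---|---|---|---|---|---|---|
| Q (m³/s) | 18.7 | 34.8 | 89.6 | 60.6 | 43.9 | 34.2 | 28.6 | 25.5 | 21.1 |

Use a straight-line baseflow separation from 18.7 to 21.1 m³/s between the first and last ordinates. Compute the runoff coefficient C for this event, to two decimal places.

ΣQ_DR = 177.9 m³/s; V = ΣQ_DR·Δt = 6.404 × 10^5 m³.
Runoff depth d = V / A = 37.23 mm.
C = d / P = 37.23 / 47 = 0.79.

C ≈ 0.79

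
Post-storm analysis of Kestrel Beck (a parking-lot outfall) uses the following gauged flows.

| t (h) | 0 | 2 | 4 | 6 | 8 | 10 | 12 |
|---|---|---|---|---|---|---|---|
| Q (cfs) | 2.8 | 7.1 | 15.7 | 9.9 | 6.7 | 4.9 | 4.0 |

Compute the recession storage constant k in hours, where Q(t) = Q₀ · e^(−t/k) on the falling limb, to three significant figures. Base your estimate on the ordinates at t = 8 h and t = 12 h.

On the falling limb, Q drops from 6.7 to 4.0 cfs between t = 8 h and t = 12 h (Δt = 4 h).
k = −Δt / ln(Q₂/Q₁) = −4 / ln(4.0/6.7) = 7.75 h.

k ≈ 7.75 h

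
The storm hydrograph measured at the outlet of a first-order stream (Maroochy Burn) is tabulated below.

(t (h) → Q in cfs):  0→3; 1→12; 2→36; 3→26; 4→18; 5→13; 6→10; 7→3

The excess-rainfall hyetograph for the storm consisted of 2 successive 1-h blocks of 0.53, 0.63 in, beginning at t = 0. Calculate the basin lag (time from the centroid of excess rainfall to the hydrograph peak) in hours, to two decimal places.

t_L ≈ 0.96 h

Centroid of excess rainfall: t_c = Σ P_i·t̄_i / ΣP_i = 1.0431 h (block centres at 0.5, 1.5 h).
Hydrograph peak occurs at t = 2 h, so basin lag t_L = 2 − 1.0431 = 0.96 h.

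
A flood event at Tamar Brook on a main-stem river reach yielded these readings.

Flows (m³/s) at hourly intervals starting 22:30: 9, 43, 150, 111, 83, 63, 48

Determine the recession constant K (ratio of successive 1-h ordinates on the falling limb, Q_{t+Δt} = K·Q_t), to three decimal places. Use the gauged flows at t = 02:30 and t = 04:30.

Using the recession-limb readings at t = 02:30 and t = 04:30: Q falls from 83 to 48 m³/s over 2 intervals.
K = (Q₂/Q₁)^(1/2) = (48/83)^(1/2) = 0.760.

K ≈ 0.760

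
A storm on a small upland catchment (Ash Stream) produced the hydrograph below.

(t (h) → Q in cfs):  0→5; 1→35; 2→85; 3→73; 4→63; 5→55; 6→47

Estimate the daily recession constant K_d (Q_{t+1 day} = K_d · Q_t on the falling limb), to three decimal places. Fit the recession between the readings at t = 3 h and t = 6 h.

Between t = 3 h and t = 6 h the flow falls from 73 to 47 cfs over 3×1 h = 3 h.
Per-interval ratio K = (47/73)^(1/3) = 0.8635; K_d = K^(24/1) = 0.030.

K_d ≈ 0.030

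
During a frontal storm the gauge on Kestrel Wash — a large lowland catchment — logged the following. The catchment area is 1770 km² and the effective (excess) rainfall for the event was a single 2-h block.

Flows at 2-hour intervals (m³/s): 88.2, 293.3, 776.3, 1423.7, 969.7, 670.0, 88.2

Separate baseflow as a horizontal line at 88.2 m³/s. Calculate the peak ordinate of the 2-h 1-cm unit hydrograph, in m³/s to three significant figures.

U_p ≈ 889 m³/s

Direct runoff: 0.0, 205.1, 688.1, 1335.5, 881.5, 581.8, 0.0 m³/s; ΣQ_DR = 3692 m³/s, peak = 1335.5 m³/s.
Runoff depth d = ΣQ_DR·Δt / A = 3692 × 7200 / (1770 km²) = 15.02 mm.
The 1-cm UH is the DRH scaled by (10 mm)/d, so U_p = 1335.5 × 10/15.02 = 889 m³/s.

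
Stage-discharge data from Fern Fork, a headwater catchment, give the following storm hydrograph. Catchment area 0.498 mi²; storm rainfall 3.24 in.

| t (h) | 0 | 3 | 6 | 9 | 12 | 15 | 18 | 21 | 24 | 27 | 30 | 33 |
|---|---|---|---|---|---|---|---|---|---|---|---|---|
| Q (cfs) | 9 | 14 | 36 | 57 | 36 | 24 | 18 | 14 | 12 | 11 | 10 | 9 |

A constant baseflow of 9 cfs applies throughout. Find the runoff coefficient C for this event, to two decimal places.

ΣQ_DR = 142.0 cfs; V = ΣQ_DR·Δt = 1.534 × 10^6 ft³.
Runoff depth d = V / A = 1.326 in.
C = d / P = 1.326 / 3.24 = 0.41.

C ≈ 0.41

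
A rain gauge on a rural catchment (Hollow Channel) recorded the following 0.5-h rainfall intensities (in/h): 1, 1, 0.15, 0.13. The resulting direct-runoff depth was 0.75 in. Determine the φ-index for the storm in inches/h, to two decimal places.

Only the 2 blocks with intensity above φ contribute runoff: 1, 1 in/h.
Σ(I−φ)·Δt = d  ⇒  (1+1 − 2φ)·0.5 = 0.75
φ = (2.000 − 0.75/0.5) / 2 = 0.25 in/h.

φ ≈ 0.25 in/h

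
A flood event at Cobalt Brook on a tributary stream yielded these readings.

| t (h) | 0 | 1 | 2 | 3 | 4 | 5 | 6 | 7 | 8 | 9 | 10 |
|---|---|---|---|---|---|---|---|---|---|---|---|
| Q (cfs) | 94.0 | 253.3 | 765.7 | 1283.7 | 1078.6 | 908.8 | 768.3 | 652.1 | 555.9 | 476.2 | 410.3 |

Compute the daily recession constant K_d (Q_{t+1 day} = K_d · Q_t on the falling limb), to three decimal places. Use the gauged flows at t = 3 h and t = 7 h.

K_d ≈ 0.017

Between t = 3 h and t = 7 h the flow falls from 1283.7 to 652.1 cfs over 4×1 h = 4 h.
Per-interval ratio K = (652.1/1283.7)^(1/4) = 0.8442; K_d = K^(24/1) = 0.017.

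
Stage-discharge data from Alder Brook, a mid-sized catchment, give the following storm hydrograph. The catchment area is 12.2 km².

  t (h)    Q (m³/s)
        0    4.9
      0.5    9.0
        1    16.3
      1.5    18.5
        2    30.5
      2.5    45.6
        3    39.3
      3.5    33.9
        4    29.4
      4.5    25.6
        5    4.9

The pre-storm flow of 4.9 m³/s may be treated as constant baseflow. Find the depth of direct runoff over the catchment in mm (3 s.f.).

d ≈ 30.1 mm

Direct runoff: 0.0, 4.1, 11.4, 13.6, 25.6, 40.7, 34.4, 29.0, 24.5, 20.7, 0.0 m³/s; ΣQ_DR = 204.0 m³/s.
V = ΣQ_DR · Δt = 204.0 × 1800 s = 3.672 × 10^5 m³.
Over A = 12.2 km², depth = V / A = 30.1 mm.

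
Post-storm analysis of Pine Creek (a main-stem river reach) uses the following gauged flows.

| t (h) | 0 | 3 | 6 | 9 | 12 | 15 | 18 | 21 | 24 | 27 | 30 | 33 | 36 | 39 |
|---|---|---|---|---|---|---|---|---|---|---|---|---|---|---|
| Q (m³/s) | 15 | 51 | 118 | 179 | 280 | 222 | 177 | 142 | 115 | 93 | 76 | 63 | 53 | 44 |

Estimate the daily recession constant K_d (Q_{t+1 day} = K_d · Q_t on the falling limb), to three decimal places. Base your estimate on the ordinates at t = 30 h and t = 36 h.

K_d ≈ 0.237

Between t = 30 h and t = 36 h the flow falls from 76 to 53 m³/s over 2×3 h = 6 h.
Per-interval ratio K = (53/76)^(1/2) = 0.8351; K_d = K^(24/3) = 0.237.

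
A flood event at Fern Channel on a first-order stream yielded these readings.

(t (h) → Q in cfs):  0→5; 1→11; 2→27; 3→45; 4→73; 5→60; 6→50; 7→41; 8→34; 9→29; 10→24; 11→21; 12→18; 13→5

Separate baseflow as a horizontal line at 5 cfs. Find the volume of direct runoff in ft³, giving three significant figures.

V ≈ 1.34 × 10^6 ft³

Direct-runoff ordinates (Q − Q_b): 0.0, 6.0, 22.0, 40.0, 68.0, 55.0, 45.0, 36.0, 29.0, 24.0, 19.0, 16.0, 13.0, 0.0 cfs.
ΣQ_DR = 373.0 cfs.
With Δt = 1 h = 3600 s, V = ΣQ_DR · Δt = 373.0 × 3600 = 1.34 × 10^6 ft³.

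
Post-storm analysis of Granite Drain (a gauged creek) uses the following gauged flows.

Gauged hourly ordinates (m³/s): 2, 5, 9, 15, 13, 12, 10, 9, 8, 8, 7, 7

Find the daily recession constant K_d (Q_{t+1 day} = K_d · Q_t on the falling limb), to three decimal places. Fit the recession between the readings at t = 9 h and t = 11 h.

Between t = 9 h and t = 11 h the flow falls from 8 to 7 m³/s over 2×1 h = 2 h.
Per-interval ratio K = (7/8)^(1/2) = 0.9354; K_d = K^(24/1) = 0.201.

K_d ≈ 0.201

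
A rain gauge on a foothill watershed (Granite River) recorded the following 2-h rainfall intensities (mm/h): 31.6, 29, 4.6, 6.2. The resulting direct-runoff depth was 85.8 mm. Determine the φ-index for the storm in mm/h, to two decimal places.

φ ≈ 8.85 mm/h

Only the 2 blocks with intensity above φ contribute runoff: 31.6, 29 mm/h.
Σ(I−φ)·Δt = d  ⇒  (31.6+29 − 2φ)·2 = 85.8
φ = (60.60 − 85.8/2) / 2 = 8.85 mm/h.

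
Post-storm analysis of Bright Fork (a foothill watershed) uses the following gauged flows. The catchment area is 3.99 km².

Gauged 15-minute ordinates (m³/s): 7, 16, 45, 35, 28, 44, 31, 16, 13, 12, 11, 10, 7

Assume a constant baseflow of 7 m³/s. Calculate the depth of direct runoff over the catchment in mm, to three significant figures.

d ≈ 41.5 mm

Direct runoff: 0.0, 9.0, 38.0, 28.0, 21.0, 37.0, 24.0, 9.0, 6.0, 5.0, 4.0, 3.0, 0.0 m³/s; ΣQ_DR = 184.0 m³/s.
V = ΣQ_DR · Δt = 184.0 × 900 s = 1.656 × 10^5 m³.
Over A = 3.99 km², depth = V / A = 41.5 mm.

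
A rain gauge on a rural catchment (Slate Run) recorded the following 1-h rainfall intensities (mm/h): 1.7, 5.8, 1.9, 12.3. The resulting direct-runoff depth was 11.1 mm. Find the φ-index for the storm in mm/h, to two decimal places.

Only the 2 blocks with intensity above φ contribute runoff: 5.8, 12.3 mm/h.
Σ(I−φ)·Δt = d  ⇒  (5.8+12.3 − 2φ)·1 = 11.1
φ = (18.10 − 11.1/1) / 2 = 3.50 mm/h.

φ ≈ 3.50 mm/h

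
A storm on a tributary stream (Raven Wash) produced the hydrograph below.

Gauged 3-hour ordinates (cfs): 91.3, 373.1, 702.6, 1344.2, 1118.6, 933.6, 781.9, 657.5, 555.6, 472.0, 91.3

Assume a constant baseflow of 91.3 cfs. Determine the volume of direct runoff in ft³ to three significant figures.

V ≈ 6.61 × 10^7 ft³

Direct-runoff ordinates (Q − Q_b): 0.0, 281.8, 611.3, 1252.9, 1027.3, 842.3, 690.6, 566.2, 464.3, 380.7, 0.0 cfs.
ΣQ_DR = 6117 cfs.
With Δt = 3 h = 10800 s, V = ΣQ_DR · Δt = 6117 × 10800 = 6.61 × 10^7 ft³.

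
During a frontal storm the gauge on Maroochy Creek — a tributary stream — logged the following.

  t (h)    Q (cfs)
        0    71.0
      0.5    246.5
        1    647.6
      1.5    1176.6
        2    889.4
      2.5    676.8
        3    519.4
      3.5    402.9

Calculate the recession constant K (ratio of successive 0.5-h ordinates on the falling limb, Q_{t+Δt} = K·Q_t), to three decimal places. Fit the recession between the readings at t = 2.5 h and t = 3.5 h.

Using the recession-limb readings at t = 2.5 h and t = 3.5 h: Q falls from 676.8 to 402.9 cfs over 2 intervals.
K = (Q₂/Q₁)^(1/2) = (402.9/676.8)^(1/2) = 0.772.

K ≈ 0.772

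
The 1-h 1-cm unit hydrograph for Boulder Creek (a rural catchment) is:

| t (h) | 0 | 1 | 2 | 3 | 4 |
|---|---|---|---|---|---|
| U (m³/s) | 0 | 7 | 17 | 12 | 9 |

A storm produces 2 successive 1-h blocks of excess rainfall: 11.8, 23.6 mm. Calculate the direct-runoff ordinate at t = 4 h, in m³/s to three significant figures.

Q ≈ 38.9 m³/s

By discrete convolution, Q_j = Σ (P_i / 10 mm) · U_{j−i}.
At t = 4 h (j=4): Q = (11.8/10)·9 + (23.6/10)·12 = 38.9 m³/s.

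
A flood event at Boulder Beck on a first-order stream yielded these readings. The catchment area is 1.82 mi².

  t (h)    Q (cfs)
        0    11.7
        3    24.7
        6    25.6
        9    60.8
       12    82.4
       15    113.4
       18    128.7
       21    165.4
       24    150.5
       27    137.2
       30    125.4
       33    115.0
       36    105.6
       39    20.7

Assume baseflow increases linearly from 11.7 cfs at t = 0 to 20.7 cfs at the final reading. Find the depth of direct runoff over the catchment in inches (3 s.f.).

Direct runoff: 0.00, 12.31, 12.52, 47.02, 67.93, 98.24, 112.85, 148.85, 133.26, 119.27, 106.78, 95.68, 85.59, 0.00 cfs; ΣQ_DR = 1040 cfs.
V = ΣQ_DR · Δt = 1040 × 10800 s = 1.124 × 10^7 ft³.
Over A = 1.82 mi², depth = V / A = 2.66 in.

d ≈ 2.66 in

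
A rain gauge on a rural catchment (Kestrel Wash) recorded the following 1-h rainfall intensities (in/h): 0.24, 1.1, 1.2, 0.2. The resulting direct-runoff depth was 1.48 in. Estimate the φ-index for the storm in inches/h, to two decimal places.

Only the 2 blocks with intensity above φ contribute runoff: 1.1, 1.2 in/h.
Σ(I−φ)·Δt = d  ⇒  (1.1+1.2 − 2φ)·1 = 1.48
φ = (2.300 − 1.48/1) / 2 = 0.41 in/h.

φ ≈ 0.41 in/h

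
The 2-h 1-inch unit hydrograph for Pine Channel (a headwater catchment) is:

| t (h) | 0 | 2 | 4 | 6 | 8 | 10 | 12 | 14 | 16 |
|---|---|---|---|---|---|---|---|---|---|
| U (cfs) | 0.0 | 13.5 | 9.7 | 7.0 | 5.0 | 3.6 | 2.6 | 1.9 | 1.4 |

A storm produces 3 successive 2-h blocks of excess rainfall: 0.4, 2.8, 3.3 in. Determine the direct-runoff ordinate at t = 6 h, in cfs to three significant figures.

By discrete convolution, Q_j = Σ (P_i / 1 in) · U_{j−i}.
At t = 6 h (j=3): Q = (0.4/1)·7.0 + (2.8/1)·9.7 + (3.3/1)·13.5 = 74.5 cfs.

Q ≈ 74.5 cfs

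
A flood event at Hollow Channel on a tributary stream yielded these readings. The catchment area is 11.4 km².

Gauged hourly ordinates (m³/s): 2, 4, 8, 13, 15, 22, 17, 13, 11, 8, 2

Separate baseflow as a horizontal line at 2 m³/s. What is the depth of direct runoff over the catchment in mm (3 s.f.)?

Direct runoff: 0.0, 2.0, 6.0, 11.0, 13.0, 20.0, 15.0, 11.0, 9.0, 6.0, 0.0 m³/s; ΣQ_DR = 93.00 m³/s.
V = ΣQ_DR · Δt = 93.00 × 3600 s = 3.348 × 10^5 m³.
Over A = 11.4 km², depth = V / A = 29.4 mm.

d ≈ 29.4 mm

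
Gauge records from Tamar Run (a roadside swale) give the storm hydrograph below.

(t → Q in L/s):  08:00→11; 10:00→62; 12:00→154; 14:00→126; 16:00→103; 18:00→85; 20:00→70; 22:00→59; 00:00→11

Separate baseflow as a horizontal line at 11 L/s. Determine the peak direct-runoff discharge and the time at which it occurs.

Subtracting baseflow gives direct-runoff ordinates: 0.0, 51.0, 143.0, 115.0, 92.0, 74.0, 59.0, 48.0, 0.0 L/s.
The maximum is 143.0 L/s, occurring at the reading for t = 12:00.

Q_p = 143.0 L/s at t = 12:00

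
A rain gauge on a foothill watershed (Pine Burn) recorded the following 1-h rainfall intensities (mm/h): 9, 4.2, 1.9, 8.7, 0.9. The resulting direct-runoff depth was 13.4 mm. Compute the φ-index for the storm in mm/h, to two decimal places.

φ ≈ 2.83 mm/h

Only the 3 blocks with intensity above φ contribute runoff: 9, 4.2, 8.7 mm/h.
Σ(I−φ)·Δt = d  ⇒  (9+4.2+8.7 − 3φ)·1 = 13.4
φ = (21.90 − 13.4/1) / 3 = 2.83 mm/h.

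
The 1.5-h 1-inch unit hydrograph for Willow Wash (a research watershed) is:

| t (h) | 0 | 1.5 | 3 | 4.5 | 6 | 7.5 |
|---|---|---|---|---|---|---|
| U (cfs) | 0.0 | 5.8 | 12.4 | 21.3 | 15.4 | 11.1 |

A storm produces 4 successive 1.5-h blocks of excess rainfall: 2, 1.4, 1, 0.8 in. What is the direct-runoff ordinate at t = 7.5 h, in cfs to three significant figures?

By discrete convolution, Q_j = Σ (P_i / 1 in) · U_{j−i}.
At t = 7.5 h (j=5): Q = (2/1)·11.1 + (1.4/1)·15.4 + (1/1)·21.3 + (0.8/1)·12.4 = 75.0 cfs.

Q ≈ 75.0 cfs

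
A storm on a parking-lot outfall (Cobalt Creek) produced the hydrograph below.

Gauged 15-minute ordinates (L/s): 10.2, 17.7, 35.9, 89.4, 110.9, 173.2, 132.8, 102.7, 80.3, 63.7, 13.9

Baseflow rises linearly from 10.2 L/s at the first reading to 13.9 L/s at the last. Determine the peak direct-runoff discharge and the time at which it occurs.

Subtracting baseflow gives direct-runoff ordinates: 0.00, 7.13, 24.96, 78.09, 99.22, 161.15, 120.38, 89.91, 67.14, 50.17, 0.00 L/s.
The maximum is 161.15 L/s, occurring at the reading for t = 1.25 h.

Q_p = 161.15 L/s at t = 1.25 h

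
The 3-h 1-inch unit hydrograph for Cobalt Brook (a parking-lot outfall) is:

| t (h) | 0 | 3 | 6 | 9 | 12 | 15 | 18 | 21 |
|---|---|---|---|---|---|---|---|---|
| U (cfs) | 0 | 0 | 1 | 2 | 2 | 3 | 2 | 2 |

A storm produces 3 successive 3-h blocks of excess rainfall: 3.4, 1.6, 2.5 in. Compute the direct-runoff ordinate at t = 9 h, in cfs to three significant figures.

Q ≈ 8.40 cfs

By discrete convolution, Q_j = Σ (P_i / 1 in) · U_{j−i}.
At t = 9 h (j=3): Q = (3.4/1)·2 + (1.6/1)·1 + (2.5/1)·0 = 8.40 cfs.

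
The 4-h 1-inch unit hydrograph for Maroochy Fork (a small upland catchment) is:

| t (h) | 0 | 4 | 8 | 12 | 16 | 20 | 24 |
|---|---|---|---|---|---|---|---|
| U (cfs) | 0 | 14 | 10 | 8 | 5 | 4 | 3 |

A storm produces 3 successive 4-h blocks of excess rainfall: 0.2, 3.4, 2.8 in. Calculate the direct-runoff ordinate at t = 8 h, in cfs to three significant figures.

By discrete convolution, Q_j = Σ (P_i / 1 in) · U_{j−i}.
At t = 8 h (j=2): Q = (0.2/1)·10 + (3.4/1)·14 + (2.8/1)·0 = 49.6 cfs.

Q ≈ 49.6 cfs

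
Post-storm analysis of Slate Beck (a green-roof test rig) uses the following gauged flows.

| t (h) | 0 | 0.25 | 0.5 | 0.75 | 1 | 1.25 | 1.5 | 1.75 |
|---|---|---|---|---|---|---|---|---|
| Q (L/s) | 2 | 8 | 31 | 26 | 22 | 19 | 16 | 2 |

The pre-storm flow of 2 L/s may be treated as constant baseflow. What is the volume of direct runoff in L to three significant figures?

V ≈ 99000 L

Direct-runoff ordinates (Q − Q_b): 0.0, 6.0, 29.0, 24.0, 20.0, 17.0, 14.0, 0.0 L/s.
ΣQ_DR = 110.0 L/s.
With Δt = 0.25 h = 900 s, V = ΣQ_DR · Δt = 110.0 × 900 = 99000 L.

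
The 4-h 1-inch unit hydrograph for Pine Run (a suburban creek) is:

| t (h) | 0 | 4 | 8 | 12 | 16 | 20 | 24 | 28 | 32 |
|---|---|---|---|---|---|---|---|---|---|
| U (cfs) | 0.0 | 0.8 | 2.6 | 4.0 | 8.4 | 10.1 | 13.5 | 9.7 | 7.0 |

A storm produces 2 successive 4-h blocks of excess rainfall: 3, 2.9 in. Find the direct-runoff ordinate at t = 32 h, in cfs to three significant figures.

Q ≈ 49.1 cfs

By discrete convolution, Q_j = Σ (P_i / 1 in) · U_{j−i}.
At t = 32 h (j=8): Q = (3/1)·7.0 + (2.9/1)·9.7 = 49.1 cfs.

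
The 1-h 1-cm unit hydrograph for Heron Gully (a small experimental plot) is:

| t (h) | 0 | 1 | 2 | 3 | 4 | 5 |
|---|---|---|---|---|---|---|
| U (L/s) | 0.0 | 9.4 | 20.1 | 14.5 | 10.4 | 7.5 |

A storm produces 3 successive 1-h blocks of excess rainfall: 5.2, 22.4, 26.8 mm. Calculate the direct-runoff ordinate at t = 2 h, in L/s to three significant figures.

By discrete convolution, Q_j = Σ (P_i / 10 mm) · U_{j−i}.
At t = 2 h (j=2): Q = (5.2/10)·20.1 + (22.4/10)·9.4 + (26.8/10)·0.0 = 31.5 L/s.

Q ≈ 31.5 L/s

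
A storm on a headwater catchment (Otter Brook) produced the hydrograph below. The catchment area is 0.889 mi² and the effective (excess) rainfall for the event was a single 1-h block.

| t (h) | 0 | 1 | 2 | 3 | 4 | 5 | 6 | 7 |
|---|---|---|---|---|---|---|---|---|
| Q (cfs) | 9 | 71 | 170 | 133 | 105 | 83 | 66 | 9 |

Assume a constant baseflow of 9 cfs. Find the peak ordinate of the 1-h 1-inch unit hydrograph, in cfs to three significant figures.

Direct runoff: 0.0, 62.0, 161.0, 124.0, 96.0, 74.0, 57.0, 0.0 cfs; ΣQ_DR = 574.0 cfs, peak = 161.0 cfs.
Runoff depth d = ΣQ_DR·Δt / A = 574.0 × 3600 / (0.889 mi²) = 1.001 in.
The 1-inch UH is the DRH scaled by (1 in)/d, so U_p = 161.0 × 1/1.001 = 161 cfs.

U_p ≈ 161 cfs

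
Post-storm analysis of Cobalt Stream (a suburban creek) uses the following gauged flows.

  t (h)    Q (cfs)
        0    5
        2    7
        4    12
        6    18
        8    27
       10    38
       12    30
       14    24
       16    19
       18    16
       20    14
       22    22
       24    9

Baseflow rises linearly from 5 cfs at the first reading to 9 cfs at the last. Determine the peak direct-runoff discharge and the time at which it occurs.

Subtracting baseflow gives direct-runoff ordinates: 0.00, 1.67, 6.33, 12.00, 20.67, 31.33, 23.00, 16.67, 11.33, 8.00, 5.67, 13.33, 0.00 cfs.
The maximum is 31.33 cfs, occurring at the reading for t = 10 h.

Q_p = 31.33 cfs at t = 10 h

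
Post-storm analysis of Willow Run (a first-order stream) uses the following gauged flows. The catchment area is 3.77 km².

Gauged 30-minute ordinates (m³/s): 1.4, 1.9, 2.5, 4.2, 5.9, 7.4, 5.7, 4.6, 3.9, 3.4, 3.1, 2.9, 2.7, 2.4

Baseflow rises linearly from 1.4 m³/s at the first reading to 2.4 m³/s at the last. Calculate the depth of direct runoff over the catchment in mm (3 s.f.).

Direct runoff: 0.00, 0.42, 0.95, 2.57, 4.19, 5.62, 3.84, 2.66, 1.88, 1.31, 0.93, 0.65, 0.38, 0.00 m³/s; ΣQ_DR = 25.40 m³/s.
V = ΣQ_DR · Δt = 25.40 × 1800 s = 45720 m³.
Over A = 3.77 km², depth = V / A = 12.1 mm.

d ≈ 12.1 mm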